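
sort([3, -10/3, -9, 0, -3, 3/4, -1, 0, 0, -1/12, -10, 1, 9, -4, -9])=[-10, -9, -9, -4, -10/3, -3, -1, -1/12, 0, 0, 0, 3/4, 1, 3, 9]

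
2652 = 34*78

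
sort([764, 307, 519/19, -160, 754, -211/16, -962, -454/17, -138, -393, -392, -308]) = [-962, -393, -392, -308, -160, -138, -454/17, -211/16, 519/19, 307, 754, 764]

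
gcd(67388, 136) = 68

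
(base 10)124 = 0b1111100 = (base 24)54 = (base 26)4k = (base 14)8c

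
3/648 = 1/216 ≈ 0.00463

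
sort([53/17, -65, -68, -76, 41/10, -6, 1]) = [-76, -68, -65, -6, 1, 53/17, 41/10]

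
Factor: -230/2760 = -1 * 2^(-2) * 3^(-1) = -1/12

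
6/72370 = 3/36185 ≈ 0.0000829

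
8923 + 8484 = 17407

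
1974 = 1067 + 907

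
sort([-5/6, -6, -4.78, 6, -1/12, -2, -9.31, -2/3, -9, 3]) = [-9.31, -9, -6, -4.78, -2, -5/6, -2/3, -1/12, 3, 6]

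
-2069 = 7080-9149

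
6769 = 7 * 967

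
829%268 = 25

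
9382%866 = 722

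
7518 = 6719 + 799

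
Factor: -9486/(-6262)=3^2 * 17^1 * 101^(-1)=153/101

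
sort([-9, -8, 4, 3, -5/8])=[-9, -8, -5/8, 3, 4]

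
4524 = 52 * 87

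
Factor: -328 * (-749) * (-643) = -1 * 2^3 * 7^1 * 41^1 * 107^1 * 643^1 = -157967096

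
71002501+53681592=124684093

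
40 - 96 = -56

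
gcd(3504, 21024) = 3504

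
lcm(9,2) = 18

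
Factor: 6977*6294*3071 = 2^1*3^1*37^1*83^1*1049^1*6977^1 = 134857553898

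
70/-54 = -1 - 8/27 ≈ -1.30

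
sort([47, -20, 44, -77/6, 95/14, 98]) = [-20, -77/6, 95/14, 44, 47, 98]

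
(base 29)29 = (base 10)67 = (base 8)103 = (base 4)1003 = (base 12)57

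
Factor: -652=-1*2^2*163^1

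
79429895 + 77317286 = 156747181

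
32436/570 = 56 + 86/95 ≈ 56.91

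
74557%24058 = 2383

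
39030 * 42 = 1639260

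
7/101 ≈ 0.0693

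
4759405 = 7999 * 595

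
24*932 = 22368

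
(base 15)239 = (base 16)1f8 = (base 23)ll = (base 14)280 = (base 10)504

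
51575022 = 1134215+50440807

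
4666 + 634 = 5300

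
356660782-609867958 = -253207176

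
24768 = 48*516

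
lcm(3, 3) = 3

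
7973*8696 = 69333208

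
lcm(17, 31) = 527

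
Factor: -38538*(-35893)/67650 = 3^1*5^(-2)*13^1*41^(-1)*251^1*2141^1 = 20958249/1025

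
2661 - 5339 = -2678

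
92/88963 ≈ 0.00103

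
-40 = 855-895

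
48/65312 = 3/4082 ≈ 0.000735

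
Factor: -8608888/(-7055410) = 2^2*5^(-1)*29^(-1)*24329^(-1)*1076111^1 = 4304444/3527705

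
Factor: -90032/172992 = -1*2^(-2)*3^(-1)*53^(-1)*331^1 = -331/636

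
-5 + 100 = 95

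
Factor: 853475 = 5^2 * 7^1 * 4877^1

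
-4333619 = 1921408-6255027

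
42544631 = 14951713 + 27592918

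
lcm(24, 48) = 48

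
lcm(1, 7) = 7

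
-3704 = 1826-5530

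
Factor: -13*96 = -1*2^5*3^1*13^1 = -1248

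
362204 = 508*713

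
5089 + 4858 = 9947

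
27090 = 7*3870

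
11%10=1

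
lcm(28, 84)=84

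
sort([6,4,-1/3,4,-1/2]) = [-1/2,-1/3,4,4,6]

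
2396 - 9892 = -7496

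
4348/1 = 4348 = 4348.00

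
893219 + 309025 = 1202244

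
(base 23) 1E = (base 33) 14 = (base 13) 2B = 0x25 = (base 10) 37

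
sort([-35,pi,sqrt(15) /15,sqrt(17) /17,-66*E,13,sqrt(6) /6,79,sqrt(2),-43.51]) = [-66*E,-43.51,-35,sqrt(17) /17,sqrt(15) /15,sqrt(6) /6,sqrt(2),pi,13,79]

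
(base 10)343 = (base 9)421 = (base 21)g7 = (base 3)110201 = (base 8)527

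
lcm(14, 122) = 854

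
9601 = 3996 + 5605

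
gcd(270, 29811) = 3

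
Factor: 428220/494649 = 2^2 * 3^1 * 5^1 * 13^1 * 17^(-1) * 53^(-1) = 780/901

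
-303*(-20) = 6060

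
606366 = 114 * 5319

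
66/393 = 22/131 ≈ 0.168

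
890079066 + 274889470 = 1164968536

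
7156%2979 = 1198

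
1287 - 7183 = -5896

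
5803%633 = 106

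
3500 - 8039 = -4539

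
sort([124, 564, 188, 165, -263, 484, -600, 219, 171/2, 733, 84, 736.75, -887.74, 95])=[-887.74, -600, -263, 84, 171/2, 95, 124, 165, 188, 219, 484, 564, 733, 736.75]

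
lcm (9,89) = 801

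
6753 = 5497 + 1256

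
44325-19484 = 24841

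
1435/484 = 2+467/484 ≈ 2.96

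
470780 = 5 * 94156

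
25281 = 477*53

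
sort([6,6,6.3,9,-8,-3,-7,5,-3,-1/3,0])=[-8,-7,-3,-3,-1/3,0,5,6,6,6.3,9]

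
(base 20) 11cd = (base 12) 5011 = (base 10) 8653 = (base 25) dl3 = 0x21cd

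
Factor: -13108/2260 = -1 * 5^(-1) * 29^1 = -29/5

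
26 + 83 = 109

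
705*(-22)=-15510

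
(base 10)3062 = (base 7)11633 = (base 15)d92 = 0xbf6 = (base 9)4172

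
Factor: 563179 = 19^1 * 29641^1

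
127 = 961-834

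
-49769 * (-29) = 1443301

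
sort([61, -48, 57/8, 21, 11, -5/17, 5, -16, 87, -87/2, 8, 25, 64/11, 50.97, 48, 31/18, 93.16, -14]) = [-48, -87/2, -16, -14, -5/17, 31/18, 5, 64/11, 57/8, 8, 11, 21, 25, 48, 50.97, 61, 87, 93.16]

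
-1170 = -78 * 15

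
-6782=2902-9684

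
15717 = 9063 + 6654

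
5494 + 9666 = 15160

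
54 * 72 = 3888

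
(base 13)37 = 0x2e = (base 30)1g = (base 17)2c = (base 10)46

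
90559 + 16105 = 106664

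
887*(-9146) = -8112502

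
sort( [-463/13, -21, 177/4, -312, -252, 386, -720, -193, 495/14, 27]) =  [-720, -312, -252, -193, -463/13, -21, 27, 495/14, 177/4, 386]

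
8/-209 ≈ -0.0383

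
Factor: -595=-1*5^1*7^1*17^1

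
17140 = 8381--8759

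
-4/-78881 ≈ 0.0000507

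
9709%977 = 916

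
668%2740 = 668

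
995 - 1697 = -702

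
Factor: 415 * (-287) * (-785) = 5^2 * 7^1 * 41^1 * 83^1 * 157^1 = 93497425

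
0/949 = 0 = 0.00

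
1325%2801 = 1325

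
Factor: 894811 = 894811^1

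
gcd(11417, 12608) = 1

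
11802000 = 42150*280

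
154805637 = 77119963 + 77685674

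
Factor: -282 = -1*2^1*3^1*47^1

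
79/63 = 1 + 16/63≈1.25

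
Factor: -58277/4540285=-1*5^(-1)*101^1*577^1*908057^(-1)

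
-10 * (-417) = 4170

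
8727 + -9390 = -663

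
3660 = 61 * 60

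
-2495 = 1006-3501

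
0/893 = 0 = 0.00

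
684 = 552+132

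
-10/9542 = -5/4771 ≈ -0.00105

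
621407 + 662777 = 1284184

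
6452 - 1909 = 4543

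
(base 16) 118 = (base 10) 280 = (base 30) 9a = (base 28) a0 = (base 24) bg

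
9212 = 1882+7330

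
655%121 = 50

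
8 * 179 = 1432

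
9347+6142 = 15489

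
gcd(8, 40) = 8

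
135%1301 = 135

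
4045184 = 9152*442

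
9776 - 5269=4507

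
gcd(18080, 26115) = 5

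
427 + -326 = 101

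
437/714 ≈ 0.612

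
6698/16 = 3349/8 ≈ 418.63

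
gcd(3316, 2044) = 4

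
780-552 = 228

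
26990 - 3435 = 23555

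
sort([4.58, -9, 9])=[-9, 4.58, 9]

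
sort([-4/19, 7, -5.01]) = [-5.01, -4/19, 7]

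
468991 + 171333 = 640324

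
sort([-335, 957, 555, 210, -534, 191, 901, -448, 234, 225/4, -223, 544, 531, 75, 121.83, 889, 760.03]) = [-534, -448, -335, -223, 225/4, 75, 121.83, 191, 210, 234, 531, 544, 555, 760.03, 889, 901, 957]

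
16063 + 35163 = 51226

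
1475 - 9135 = -7660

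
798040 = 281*2840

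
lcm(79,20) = 1580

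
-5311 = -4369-942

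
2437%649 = 490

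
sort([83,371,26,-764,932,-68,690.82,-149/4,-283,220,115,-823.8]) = [-823.8,-764,-283,-68,-149/4,26,83,115,220,371,690.82,932]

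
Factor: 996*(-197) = -1*2^2*3^1*83^1*197^1 = -196212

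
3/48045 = 1/16015 ≈ 0.0000624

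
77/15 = 5+2/15 ≈ 5.13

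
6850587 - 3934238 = 2916349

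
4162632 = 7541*552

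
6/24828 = 1/4138 ≈ 0.000242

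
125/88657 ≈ 0.00141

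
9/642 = 3/214 ≈ 0.0140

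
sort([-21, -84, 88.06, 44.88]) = [-84, -21, 44.88, 88.06]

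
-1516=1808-3324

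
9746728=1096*8893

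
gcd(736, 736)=736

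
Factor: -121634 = -1*2^1*61^1*997^1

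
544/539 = 1 + 5/539 ≈ 1.01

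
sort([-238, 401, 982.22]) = [-238, 401, 982.22]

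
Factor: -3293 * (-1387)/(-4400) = -1 * 2^(-4) * 5^(-2) * 11^(-1) * 19^1 * 37^1 * 73^1 * 89^1 = -4567391/4400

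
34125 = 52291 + -18166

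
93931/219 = 428 + 199/219 ≈ 428.91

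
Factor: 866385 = 3^2*5^1*13^1*1481^1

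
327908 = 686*478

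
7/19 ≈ 0.368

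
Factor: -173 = -1*173^1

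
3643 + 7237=10880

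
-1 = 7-8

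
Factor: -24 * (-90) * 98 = 2^5 * 3^3 * 5^1 * 7^2 = 211680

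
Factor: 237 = 3^1*79^1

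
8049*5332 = 42917268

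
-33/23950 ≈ -0.00138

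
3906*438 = 1710828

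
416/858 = 16/33 ≈ 0.485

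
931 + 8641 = 9572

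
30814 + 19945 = 50759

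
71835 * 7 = 502845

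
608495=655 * 929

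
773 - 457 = 316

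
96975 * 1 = 96975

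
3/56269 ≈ 0.0000533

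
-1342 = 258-1600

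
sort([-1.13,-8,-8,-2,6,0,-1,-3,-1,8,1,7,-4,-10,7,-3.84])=[-10,-8,-8,-4,-3.84,-3,-2,-1.13,-1,-1,0,1,6,7,7,8]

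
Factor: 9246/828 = 2^(-1) * 3^(-1) * 67^1 = 67/6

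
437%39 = 8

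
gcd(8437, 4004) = 143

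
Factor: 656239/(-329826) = -1 * 2^(-1) * 3^(-1) * 7^(-1) * 31^1 * 7853^(-1) * 21169^1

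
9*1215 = 10935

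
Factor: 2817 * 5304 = 2^3 * 3^3 * 13^1 * 17^1 * 313^1 = 14941368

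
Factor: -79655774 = -1*2^1*11^1*173^1*20929^1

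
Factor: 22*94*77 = 2^2*7^1*11^2*47^1 = 159236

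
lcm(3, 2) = 6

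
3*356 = 1068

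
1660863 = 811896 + 848967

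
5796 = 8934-3138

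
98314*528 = 51909792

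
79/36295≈0.00218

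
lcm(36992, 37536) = 2552448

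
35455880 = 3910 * 9068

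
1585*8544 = 13542240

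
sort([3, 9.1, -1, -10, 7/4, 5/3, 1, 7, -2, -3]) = [-10, -3, -2, -1, 1, 5/3, 7/4, 3, 7, 9.1]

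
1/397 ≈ 0.00252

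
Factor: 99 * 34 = 2^1 * 3^2 * 11^1 * 17^1 = 3366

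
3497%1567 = 363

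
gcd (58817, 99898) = 1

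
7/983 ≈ 0.00712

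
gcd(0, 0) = 0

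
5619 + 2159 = 7778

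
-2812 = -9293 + 6481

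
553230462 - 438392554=114837908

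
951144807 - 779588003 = 171556804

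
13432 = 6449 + 6983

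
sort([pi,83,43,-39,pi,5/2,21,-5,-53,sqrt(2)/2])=[-53,-39,-5,sqrt(2)/2,5/2,pi,pi,21,43,83]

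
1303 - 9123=-7820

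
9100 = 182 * 50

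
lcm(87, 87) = 87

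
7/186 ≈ 0.0376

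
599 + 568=1167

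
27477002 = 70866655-43389653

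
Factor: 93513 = 3^1*7^1*61^1*73^1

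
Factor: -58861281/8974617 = -1*31^1*41^1*43^1*163^(-1)*359^1*18353^(-1) = -19620427/2991539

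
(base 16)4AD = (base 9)1570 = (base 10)1197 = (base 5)14242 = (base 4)102231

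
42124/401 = 105 + 19/401 ≈ 105.05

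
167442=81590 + 85852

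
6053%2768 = 517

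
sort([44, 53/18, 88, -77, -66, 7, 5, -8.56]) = [-77, -66, -8.56, 53/18, 5, 7, 44, 88]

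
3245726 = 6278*517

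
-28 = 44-72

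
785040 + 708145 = 1493185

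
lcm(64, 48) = 192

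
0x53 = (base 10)83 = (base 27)32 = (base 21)3k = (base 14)5d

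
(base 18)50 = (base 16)5a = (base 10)90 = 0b1011010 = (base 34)2m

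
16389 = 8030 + 8359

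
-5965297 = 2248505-8213802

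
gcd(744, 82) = 2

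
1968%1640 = 328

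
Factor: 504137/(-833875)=-1*5^(-3)*7^(-1)*23^2=-529/875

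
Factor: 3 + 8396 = 37^1 * 227^1 = 8399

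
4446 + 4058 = 8504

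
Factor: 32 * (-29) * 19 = -1 * 2^5 * 19^1 * 29^1 = -17632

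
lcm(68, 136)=136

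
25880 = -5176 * (-5)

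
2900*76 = 220400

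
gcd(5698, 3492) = 2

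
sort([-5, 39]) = [-5, 39]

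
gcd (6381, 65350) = 1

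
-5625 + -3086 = -8711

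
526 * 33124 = 17423224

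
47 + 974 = 1021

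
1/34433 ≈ 0.0000290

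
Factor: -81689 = -1 * 81689^1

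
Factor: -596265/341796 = -1 * 2^(-2) * 5^1 * 7^(-1) * 13^(-1) * 127^1 = -635/364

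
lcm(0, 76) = 0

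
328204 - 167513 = 160691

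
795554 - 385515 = 410039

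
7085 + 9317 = 16402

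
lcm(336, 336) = 336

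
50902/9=5655 + 7/9 ≈ 5655.78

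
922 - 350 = 572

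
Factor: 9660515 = 5^1*37^1*79^1*661^1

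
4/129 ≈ 0.0310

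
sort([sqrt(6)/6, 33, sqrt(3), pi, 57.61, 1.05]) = [sqrt(6)/6, 1.05, sqrt(3), pi, 33, 57.61]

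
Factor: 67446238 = 2^1*19^1*1774901^1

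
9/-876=-3/292 ≈ -0.0103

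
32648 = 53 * 616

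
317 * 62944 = 19953248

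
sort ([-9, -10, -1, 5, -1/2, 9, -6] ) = [-10, -9, -6, -1, -1/2, 5, 9] 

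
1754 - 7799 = -6045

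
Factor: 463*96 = 2^5*3^1*463^1 = 44448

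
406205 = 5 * 81241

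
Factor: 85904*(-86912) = -1*2^11*7^2*13^1*59^1*97^1 = -7466088448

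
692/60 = 11 + 8/15 ≈ 11.53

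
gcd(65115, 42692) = 1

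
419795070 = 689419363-269624293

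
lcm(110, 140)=1540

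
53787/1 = 53787 = 53787.00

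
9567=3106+6461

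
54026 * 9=486234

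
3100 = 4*775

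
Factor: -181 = -1 * 181^1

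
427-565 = -138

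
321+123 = 444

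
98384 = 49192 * 2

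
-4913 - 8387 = -13300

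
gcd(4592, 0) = 4592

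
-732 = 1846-2578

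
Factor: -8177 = -1 * 13^1 * 17^1 * 37^1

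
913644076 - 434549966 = 479094110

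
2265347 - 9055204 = -6789857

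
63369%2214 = 1377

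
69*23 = 1587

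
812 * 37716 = 30625392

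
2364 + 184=2548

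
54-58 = -4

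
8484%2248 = 1740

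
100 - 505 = -405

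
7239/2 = 3619 + 1/2 = 3619.50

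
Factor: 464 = 2^4*29^1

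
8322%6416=1906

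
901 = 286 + 615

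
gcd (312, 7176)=312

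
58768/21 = 2798+10/21 ≈ 2798.48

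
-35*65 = -2275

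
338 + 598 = 936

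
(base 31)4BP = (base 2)1000001110010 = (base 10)4210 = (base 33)3SJ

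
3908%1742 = 424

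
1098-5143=-4045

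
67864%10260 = 6304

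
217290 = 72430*3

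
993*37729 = 37464897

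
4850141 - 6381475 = -1531334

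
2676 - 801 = 1875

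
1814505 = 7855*231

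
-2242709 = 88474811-90717520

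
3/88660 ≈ 0.0000338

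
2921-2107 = 814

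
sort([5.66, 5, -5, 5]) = [-5, 5, 5, 5.66]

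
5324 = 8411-3087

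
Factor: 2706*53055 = 2^1*3^5*5^1*11^1*41^1*131^1 = 143566830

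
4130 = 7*590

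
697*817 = 569449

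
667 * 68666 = 45800222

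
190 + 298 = 488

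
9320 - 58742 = -49422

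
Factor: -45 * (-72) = 2^3 * 3^4 * 5^1 = 3240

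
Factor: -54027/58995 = -1*3^1*5^(-1)*19^(-1)*29^1 = -87/95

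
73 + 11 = 84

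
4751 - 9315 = -4564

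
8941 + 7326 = 16267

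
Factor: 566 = 2^1*283^1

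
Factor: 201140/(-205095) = -1*2^2*3^(-1)*11^(-2)*89^1 = -356/363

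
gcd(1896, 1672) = 8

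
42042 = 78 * 539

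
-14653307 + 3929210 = -10724097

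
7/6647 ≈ 0.00105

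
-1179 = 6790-7969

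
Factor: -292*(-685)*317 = 2^2*5^1*73^1*137^1*317^1 = 63406340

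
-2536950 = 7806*(-325)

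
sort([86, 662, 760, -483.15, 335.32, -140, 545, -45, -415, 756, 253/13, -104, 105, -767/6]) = [-483.15, -415, -140, -767/6, -104, -45, 253/13, 86, 105, 335.32, 545, 662, 756, 760]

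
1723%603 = 517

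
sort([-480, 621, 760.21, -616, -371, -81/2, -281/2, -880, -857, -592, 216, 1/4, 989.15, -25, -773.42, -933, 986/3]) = [-933, -880, -857, -773.42, -616, -592, -480, -371, -281/2, -81/2, -25, 1/4, 216, 986/3, 621, 760.21, 989.15]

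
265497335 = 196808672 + 68688663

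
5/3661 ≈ 0.00137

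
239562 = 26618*9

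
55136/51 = 1081 + 5/51 ≈ 1081.10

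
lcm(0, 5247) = 0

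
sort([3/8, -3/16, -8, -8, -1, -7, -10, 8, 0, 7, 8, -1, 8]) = [-10, -8, -8, -7, -1, -1, -3/16, 0, 3/8, 7, 8, 8, 8]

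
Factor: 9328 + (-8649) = 7^1 * 97^1 = 679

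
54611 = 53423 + 1188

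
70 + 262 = 332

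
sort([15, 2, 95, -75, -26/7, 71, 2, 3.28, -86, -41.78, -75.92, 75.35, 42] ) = [-86, -75.92, -75, -41.78, -26/7, 2, 2, 3.28, 15, 42, 71, 75.35, 95] 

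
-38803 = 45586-84389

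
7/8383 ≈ 0.000835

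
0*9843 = 0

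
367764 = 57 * 6452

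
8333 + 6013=14346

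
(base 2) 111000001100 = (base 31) 3n0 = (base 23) 6i8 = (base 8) 7014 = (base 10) 3596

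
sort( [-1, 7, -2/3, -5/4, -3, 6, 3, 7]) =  [-3, -5/4, -1, -2/3, 3, 6, 7, 7]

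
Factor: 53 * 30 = 2^1 * 3^1 * 5^1 * 53^1 = 1590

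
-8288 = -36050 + 27762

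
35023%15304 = 4415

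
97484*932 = 90855088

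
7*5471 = 38297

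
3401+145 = 3546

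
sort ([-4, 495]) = [-4, 495]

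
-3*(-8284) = 24852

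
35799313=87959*407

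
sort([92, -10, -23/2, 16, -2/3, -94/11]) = [-23/2, -10, -94/11, -2/3, 16, 92]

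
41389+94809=136198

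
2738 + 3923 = 6661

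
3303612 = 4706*702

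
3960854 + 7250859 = 11211713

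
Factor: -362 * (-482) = 2^2 * 181^1 * 241^1 = 174484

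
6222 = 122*51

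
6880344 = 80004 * 86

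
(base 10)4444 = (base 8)10534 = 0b1000101011100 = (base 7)15646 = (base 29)587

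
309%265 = 44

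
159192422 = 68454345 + 90738077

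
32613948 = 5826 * 5598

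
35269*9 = 317421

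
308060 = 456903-148843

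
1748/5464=437/1366 ≈ 0.320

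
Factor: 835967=11^1*75997^1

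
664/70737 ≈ 0.00939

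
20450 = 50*409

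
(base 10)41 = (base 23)1i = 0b101001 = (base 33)18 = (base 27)1e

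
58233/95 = 612 + 93/95≈612.98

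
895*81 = 72495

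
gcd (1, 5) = 1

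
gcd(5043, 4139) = 1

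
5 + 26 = 31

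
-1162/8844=-581/4422 ≈ -0.131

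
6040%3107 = 2933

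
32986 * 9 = 296874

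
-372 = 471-843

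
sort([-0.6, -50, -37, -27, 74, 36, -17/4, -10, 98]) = [-50, -37, -27, -10, -17/4, -0.6, 36, 74, 98]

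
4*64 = 256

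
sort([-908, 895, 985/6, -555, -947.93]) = [-947.93, -908, -555, 985/6, 895]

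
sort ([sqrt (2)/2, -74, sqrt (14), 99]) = [-74, sqrt (2)/2, sqrt (14), 99]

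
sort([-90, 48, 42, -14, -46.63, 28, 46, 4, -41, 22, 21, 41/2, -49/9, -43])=[-90, -46.63, -43, -41, -14, -49/9, 4, 41/2, 21, 22, 28, 42, 46, 48]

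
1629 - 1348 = 281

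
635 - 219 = 416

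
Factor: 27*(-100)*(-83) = 2^2*3^3*5^2*83^1 = 224100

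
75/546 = 25/182 ≈ 0.137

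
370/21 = 17 + 13/21 ≈ 17.62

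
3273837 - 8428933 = -5155096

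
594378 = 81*7338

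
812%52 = 32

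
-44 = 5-49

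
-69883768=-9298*7516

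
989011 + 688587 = 1677598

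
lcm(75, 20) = 300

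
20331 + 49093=69424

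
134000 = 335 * 400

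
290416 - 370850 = -80434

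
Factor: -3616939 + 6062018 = 7^1*13^1*97^1*277^1 = 2445079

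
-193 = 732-925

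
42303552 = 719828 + 41583724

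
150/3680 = 15/368 ≈ 0.0408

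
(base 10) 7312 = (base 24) cgg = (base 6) 53504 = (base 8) 16220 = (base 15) 2277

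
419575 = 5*83915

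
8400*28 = 235200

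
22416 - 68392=-45976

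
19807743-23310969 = -3503226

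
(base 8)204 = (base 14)96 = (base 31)48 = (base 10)132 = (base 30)4c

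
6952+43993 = 50945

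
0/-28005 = 0 = 0.00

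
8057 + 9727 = 17784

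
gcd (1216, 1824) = 608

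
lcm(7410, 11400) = 148200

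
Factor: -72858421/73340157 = -1*3^(-1)*11^(-2)*281^(-1)*719^(-1)*72858421^1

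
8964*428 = 3836592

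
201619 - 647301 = -445682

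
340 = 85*4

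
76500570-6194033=70306537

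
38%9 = 2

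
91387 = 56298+35089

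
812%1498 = 812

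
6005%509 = 406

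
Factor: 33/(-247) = -1*3^1*11^1*13^(-1)*19^(-1)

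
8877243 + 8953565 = 17830808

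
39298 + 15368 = 54666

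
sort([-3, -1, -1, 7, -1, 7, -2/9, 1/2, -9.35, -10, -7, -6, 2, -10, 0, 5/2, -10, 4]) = [-10, -10, -10, -9.35, -7, -6, -3, -1, -1, -1, -2/9, 0, 1/2, 2, 5/2, 4, 7, 7]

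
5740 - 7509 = -1769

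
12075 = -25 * (-483)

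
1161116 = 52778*22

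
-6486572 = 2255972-8742544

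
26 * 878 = 22828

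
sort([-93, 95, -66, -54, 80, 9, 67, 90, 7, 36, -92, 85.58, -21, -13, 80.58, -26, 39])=[-93, -92, -66, -54, -26, -21, -13, 7, 9, 36, 39, 67, 80, 80.58, 85.58, 90, 95]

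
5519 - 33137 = -27618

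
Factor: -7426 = -1 * 2^1 * 47^1 * 79^1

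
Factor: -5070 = -1*2^1*3^1*5^1*13^2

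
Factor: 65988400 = 2^4 * 5^2 * 199^1 * 829^1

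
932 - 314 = 618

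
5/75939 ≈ 0.0000658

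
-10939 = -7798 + -3141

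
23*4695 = 107985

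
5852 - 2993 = 2859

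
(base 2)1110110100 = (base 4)32310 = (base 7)2523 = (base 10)948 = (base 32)tk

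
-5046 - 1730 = -6776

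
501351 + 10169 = 511520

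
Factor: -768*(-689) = 2^8*3^1*13^1*53^1 = 529152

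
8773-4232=4541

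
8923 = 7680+1243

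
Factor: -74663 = -1 * 197^1 * 379^1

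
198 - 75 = 123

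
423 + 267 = 690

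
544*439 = 238816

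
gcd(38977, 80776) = 1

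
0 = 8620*0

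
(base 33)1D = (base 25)1L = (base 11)42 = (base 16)2E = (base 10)46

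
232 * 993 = 230376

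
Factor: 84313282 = 2^1 * 43^1 * 569^1 * 1723^1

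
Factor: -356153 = -1 * 7^1 * 83^1 * 613^1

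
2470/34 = 1235/17 ≈ 72.65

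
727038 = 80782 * 9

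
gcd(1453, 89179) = 1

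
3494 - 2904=590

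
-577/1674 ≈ -0.345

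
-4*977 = -3908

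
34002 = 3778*9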